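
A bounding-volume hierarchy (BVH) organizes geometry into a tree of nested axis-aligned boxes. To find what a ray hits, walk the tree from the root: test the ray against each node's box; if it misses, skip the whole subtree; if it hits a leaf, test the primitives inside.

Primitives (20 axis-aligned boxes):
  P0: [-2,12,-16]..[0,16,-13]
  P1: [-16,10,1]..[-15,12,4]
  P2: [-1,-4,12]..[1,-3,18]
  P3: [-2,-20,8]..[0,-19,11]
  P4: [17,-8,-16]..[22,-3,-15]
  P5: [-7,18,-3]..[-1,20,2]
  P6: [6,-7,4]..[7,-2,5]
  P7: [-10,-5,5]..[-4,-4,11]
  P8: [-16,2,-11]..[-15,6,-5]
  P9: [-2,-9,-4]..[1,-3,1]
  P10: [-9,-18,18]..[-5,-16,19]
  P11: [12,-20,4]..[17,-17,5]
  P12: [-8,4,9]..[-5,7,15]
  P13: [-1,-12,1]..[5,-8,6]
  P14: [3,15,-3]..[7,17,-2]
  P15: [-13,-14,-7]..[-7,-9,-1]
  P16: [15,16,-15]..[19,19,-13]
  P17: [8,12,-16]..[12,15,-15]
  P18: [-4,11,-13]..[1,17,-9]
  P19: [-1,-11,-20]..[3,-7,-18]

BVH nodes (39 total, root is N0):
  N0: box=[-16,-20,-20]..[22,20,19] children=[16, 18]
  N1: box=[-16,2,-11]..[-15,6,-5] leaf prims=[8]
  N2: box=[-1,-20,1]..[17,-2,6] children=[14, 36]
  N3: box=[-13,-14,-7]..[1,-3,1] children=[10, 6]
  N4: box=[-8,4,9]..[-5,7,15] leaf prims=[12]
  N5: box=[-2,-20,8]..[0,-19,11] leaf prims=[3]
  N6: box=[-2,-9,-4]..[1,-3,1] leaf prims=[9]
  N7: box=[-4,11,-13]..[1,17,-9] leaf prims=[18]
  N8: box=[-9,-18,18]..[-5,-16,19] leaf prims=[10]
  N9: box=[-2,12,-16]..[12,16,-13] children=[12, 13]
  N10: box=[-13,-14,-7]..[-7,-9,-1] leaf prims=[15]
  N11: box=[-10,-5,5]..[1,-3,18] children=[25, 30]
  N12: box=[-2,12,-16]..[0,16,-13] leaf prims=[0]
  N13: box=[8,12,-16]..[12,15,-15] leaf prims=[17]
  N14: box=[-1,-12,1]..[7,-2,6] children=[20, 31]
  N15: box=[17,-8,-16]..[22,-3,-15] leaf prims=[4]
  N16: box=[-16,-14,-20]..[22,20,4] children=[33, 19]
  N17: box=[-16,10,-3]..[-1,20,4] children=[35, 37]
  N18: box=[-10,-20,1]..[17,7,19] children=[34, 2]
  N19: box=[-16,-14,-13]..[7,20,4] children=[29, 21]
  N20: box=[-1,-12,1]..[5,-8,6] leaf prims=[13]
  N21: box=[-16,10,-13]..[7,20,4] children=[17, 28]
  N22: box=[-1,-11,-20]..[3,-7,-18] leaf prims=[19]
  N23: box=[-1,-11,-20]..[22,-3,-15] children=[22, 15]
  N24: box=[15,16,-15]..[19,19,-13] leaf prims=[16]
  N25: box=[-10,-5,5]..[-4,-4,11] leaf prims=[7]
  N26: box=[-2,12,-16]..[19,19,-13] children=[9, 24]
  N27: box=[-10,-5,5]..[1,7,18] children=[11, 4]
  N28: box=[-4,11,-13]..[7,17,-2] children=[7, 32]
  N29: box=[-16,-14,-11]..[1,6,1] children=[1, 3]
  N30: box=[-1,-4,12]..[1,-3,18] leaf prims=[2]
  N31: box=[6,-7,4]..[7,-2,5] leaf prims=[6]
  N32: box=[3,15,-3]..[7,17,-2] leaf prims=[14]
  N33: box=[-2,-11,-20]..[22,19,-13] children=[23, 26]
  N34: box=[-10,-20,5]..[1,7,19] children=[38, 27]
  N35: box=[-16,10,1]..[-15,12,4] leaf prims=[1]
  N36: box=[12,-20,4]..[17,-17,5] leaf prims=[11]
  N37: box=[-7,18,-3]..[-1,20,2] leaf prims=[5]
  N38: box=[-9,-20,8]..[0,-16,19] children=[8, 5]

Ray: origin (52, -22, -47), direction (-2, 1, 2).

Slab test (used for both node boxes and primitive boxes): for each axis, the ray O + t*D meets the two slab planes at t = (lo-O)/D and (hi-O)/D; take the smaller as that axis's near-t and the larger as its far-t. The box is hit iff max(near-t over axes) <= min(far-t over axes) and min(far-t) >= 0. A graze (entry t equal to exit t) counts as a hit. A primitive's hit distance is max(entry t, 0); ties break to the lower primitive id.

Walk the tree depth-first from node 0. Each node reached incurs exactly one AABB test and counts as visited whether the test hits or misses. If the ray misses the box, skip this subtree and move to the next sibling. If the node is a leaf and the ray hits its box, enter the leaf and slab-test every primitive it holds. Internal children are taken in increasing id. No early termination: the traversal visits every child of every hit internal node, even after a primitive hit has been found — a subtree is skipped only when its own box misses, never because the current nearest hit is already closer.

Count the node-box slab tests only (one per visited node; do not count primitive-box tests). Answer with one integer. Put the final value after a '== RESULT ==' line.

Trace the traversal:
N0 x:[15,34] y:[2,42] z:[27/2,33] -> hit [15,33], descend [16, 18]
  N16 x:[15,34] y:[8,42] z:[27/2,51/2] -> hit [15,51/2], descend [19, 33]
    N19 x:[45/2,34] y:[8,42] z:[17,51/2] -> hit [45/2,51/2], descend [21, 29]
      N21 x:[45/2,34] y:[32,42] z:[17,51/2] -> miss, prune
      N29 x:[51/2,34] y:[8,28] z:[18,24] -> miss, prune
    N33 x:[15,27] y:[11,41] z:[27/2,17] -> hit [15,17], descend [23, 26]
      N23 x:[15,53/2] y:[11,19] z:[27/2,16] -> hit [15,16], descend [15, 22]
        N15 x:[15,35/2] y:[14,19] z:[31/2,16] -> hit [31/2,16] leaf, test {P4@t=31/2}
        N22 x:[49/2,53/2] y:[11,15] z:[27/2,29/2] -> miss, prune
      N26 x:[33/2,27] y:[34,41] z:[31/2,17] -> miss, prune
  N18 x:[35/2,31] y:[2,29] z:[24,33] -> hit [24,29], descend [2, 34]
    N2 x:[35/2,53/2] y:[2,20] z:[24,53/2] -> miss, prune
    N34 x:[51/2,31] y:[2,29] z:[26,33] -> hit [26,29], descend [27, 38]
      N27 x:[51/2,31] y:[17,29] z:[26,65/2] -> hit [26,29], descend [4, 11]
        N4 x:[57/2,30] y:[26,29] z:[28,31] -> hit [57/2,29] leaf, test {P12@t=57/2}
        N11 x:[51/2,31] y:[17,19] z:[26,65/2] -> miss, prune
      N38 x:[26,61/2] y:[2,6] z:[55/2,33] -> miss, prune

order=[0, 16, 19, 21, 29, 33, 23, 15, 22, 26, 18, 2, 34, 27, 4, 11, 38]  |boxes|=17  |leaves|=2  hit=P4

== RESULT ==
17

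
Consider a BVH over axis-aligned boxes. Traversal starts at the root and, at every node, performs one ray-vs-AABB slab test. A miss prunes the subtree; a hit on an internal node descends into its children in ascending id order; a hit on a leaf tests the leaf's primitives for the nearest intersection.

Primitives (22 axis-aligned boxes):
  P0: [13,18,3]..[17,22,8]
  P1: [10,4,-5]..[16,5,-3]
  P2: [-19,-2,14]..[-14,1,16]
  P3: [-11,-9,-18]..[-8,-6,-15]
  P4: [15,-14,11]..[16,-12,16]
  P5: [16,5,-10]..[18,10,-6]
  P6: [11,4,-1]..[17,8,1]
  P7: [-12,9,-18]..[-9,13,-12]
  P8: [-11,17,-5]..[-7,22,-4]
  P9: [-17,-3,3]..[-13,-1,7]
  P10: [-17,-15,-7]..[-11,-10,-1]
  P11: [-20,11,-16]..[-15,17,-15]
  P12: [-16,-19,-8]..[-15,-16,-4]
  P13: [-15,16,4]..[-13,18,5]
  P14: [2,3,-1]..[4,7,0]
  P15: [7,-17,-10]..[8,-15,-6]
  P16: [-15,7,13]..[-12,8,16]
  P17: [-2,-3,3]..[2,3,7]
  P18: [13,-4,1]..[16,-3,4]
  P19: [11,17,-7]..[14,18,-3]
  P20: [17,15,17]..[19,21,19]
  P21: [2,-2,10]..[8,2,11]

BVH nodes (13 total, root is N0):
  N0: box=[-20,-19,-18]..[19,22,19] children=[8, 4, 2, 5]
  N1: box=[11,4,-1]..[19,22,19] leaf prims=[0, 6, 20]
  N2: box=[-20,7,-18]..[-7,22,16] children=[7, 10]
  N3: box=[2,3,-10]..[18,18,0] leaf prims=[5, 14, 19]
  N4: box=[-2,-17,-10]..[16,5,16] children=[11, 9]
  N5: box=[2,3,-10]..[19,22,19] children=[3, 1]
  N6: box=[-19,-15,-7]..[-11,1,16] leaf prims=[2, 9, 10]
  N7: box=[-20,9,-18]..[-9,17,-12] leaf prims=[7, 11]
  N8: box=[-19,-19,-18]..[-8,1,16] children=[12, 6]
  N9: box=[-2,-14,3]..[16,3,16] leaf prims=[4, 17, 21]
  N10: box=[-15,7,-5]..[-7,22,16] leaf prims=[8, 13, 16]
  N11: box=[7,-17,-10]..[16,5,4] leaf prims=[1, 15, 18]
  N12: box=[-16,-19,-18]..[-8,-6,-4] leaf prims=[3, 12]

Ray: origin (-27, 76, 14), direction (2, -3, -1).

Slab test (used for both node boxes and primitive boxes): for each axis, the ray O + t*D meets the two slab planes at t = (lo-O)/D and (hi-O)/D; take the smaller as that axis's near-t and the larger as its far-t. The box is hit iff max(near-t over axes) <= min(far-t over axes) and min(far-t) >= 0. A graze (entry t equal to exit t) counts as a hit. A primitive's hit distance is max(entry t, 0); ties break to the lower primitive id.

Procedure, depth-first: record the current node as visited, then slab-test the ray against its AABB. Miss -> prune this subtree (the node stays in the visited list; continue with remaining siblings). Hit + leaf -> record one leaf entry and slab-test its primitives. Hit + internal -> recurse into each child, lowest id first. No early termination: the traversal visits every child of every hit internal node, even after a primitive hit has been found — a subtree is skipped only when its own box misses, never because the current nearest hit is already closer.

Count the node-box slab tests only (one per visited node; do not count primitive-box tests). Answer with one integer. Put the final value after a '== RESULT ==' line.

Trace the traversal:
N0 x:[7/2,23] y:[18,95/3] z:[-5,32] -> hit [18,23], descend [2, 4, 5, 8]
  N2 x:[7/2,10] y:[18,23] z:[-2,32] -> miss, prune
  N4 x:[25/2,43/2] y:[71/3,31] z:[-2,24] -> miss, prune
  N5 x:[29/2,23] y:[18,73/3] z:[-5,24] -> hit [18,23], descend [1, 3]
    N1 x:[19,23] y:[18,24] z:[-5,15] -> miss, prune
    N3 x:[29/2,45/2] y:[58/3,73/3] z:[14,24] -> hit [58/3,45/2] leaf, test {P5@t=22, P14(miss), P19@t=58/3}
  N8 x:[4,19/2] y:[25,95/3] z:[-2,32] -> miss, prune

order=[0, 2, 4, 5, 1, 3, 8]  |boxes|=7  |leaves|=1  hit=P19

== RESULT ==
7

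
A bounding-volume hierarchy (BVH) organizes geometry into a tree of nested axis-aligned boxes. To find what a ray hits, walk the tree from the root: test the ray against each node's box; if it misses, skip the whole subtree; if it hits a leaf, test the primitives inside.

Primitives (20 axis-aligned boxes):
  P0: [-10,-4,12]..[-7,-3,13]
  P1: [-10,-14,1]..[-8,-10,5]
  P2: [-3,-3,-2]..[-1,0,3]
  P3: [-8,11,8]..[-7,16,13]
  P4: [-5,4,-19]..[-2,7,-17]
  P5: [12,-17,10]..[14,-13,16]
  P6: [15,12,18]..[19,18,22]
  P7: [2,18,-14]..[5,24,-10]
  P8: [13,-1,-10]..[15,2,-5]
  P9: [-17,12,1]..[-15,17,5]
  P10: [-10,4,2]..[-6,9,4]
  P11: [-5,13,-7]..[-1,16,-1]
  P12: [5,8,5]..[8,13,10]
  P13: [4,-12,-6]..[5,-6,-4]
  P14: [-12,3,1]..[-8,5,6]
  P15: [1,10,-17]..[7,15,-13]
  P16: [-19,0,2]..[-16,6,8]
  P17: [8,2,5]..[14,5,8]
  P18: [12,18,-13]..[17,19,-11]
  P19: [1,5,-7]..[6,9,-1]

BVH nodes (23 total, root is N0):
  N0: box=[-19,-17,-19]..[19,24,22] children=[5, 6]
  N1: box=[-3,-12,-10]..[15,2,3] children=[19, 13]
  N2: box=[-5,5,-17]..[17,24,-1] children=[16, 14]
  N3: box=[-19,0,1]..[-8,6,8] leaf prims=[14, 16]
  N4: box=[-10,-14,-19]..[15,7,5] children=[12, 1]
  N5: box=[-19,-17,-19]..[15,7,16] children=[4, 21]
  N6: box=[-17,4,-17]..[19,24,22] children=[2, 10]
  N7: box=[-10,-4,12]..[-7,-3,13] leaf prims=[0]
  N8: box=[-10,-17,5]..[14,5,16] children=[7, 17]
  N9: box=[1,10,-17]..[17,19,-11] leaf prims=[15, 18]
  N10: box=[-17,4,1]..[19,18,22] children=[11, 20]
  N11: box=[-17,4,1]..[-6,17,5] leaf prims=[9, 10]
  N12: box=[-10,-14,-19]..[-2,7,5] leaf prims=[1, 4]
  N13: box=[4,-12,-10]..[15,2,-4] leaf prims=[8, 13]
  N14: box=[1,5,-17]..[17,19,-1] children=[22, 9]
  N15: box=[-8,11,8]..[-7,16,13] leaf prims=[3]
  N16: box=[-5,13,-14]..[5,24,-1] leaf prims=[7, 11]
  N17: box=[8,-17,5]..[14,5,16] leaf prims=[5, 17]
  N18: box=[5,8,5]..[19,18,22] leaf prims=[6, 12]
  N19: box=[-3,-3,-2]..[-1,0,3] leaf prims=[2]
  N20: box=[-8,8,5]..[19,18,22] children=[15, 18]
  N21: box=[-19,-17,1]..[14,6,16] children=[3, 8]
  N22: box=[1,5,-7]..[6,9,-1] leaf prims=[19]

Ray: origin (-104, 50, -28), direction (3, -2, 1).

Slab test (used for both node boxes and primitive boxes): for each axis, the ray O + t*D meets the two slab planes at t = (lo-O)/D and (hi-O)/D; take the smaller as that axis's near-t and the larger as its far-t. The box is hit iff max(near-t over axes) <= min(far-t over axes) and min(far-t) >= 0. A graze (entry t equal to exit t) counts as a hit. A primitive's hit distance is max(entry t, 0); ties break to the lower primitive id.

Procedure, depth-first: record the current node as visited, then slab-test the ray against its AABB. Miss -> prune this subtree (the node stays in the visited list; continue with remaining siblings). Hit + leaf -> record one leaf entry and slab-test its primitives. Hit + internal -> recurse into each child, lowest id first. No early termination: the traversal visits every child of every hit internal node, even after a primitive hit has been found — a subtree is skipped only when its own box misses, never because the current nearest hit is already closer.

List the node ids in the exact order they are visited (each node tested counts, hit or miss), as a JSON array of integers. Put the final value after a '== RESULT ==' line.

Trace the traversal:
N0 x:[85/3,41] y:[13,67/2] z:[9,50] -> hit [85/3,67/2], descend [5, 6]
  N5 x:[85/3,119/3] y:[43/2,67/2] z:[9,44] -> hit [85/3,67/2], descend [4, 21]
    N4 x:[94/3,119/3] y:[43/2,32] z:[9,33] -> hit [94/3,32], descend [1, 12]
      N1 x:[101/3,119/3] y:[24,31] z:[18,31] -> miss, prune
      N12 x:[94/3,34] y:[43/2,32] z:[9,33] -> hit [94/3,32] leaf, test {P1@t=94/3, P4(miss)}
    N21 x:[85/3,118/3] y:[22,67/2] z:[29,44] -> hit [29,67/2], descend [3, 8]
      N3 x:[85/3,32] y:[22,25] z:[29,36] -> miss, prune
      N8 x:[94/3,118/3] y:[45/2,67/2] z:[33,44] -> hit [33,67/2], descend [7, 17]
        N7 x:[94/3,97/3] y:[53/2,27] z:[40,41] -> miss, prune
        N17 x:[112/3,118/3] y:[45/2,67/2] z:[33,44] -> miss, prune
  N6 x:[29,41] y:[13,23] z:[11,50] -> miss, prune

11 AABB tests over nodes [0, 5, 4, 1, 12, 21, 3, 8, 7, 17, 6]; 1 leaf entered; closest P1.

== RESULT ==
[0, 5, 4, 1, 12, 21, 3, 8, 7, 17, 6]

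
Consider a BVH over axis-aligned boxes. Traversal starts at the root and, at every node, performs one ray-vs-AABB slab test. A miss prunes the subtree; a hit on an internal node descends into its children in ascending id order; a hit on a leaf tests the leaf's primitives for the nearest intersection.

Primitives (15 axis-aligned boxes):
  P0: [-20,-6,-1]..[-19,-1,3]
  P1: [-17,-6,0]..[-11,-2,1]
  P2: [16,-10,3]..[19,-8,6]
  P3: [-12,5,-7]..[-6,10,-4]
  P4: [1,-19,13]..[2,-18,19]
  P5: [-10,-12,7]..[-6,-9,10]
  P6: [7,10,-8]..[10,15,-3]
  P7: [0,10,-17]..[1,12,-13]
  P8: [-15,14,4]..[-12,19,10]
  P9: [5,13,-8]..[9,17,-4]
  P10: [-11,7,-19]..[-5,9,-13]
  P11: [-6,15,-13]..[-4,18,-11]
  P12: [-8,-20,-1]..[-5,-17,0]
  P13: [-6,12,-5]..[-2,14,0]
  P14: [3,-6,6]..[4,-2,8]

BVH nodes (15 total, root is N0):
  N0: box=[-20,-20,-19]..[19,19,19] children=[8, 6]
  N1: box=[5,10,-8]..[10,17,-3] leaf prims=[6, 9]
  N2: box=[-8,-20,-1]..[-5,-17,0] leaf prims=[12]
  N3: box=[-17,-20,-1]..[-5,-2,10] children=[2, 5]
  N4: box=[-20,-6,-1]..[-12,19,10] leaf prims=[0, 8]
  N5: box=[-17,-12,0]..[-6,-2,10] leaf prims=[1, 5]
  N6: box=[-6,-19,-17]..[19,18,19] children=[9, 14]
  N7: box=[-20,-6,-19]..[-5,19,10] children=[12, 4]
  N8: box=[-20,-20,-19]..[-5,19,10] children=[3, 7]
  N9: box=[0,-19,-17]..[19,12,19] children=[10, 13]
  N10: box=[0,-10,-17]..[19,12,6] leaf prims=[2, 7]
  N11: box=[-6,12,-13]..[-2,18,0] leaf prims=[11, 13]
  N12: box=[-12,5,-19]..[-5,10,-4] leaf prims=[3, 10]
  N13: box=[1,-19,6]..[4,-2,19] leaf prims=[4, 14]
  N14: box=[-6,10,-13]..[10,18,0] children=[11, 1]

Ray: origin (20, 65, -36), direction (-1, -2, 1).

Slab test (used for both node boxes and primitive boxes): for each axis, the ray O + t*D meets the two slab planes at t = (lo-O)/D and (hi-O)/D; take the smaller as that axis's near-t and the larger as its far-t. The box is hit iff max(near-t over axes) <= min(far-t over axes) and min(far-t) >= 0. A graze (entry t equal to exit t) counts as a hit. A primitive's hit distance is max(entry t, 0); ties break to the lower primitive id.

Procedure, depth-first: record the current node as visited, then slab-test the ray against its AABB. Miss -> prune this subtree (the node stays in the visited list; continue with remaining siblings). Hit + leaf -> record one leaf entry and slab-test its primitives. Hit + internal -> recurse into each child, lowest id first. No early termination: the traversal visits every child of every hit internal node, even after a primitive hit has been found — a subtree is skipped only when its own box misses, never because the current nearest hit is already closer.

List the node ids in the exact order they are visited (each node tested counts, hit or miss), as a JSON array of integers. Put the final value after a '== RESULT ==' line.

Walk:
N0 x:[1,40] y:[23,85/2] z:[17,55] -> hit [23,40], descend [6, 8]
  N6 x:[1,26] y:[47/2,42] z:[19,55] -> hit [47/2,26], descend [9, 14]
    N9 x:[1,20] y:[53/2,42] z:[19,55] -> miss, prune
    N14 x:[10,26] y:[47/2,55/2] z:[23,36] -> hit [47/2,26], descend [1, 11]
      N1 x:[10,15] y:[24,55/2] z:[28,33] -> miss, prune
      N11 x:[22,26] y:[47/2,53/2] z:[23,36] -> hit [47/2,26] leaf, test {P11@t=24, P13(miss)}
  N8 x:[25,40] y:[23,85/2] z:[17,46] -> hit [25,40], descend [3, 7]
    N3 x:[25,37] y:[67/2,85/2] z:[35,46] -> hit [35,37], descend [2, 5]
      N2 x:[25,28] y:[41,85/2] z:[35,36] -> miss, prune
      N5 x:[26,37] y:[67/2,77/2] z:[36,46] -> hit [36,37] leaf, test {P1(miss), P5(miss)}
    N7 x:[25,40] y:[23,71/2] z:[17,46] -> hit [25,71/2], descend [4, 12]
      N4 x:[32,40] y:[23,71/2] z:[35,46] -> hit [35,71/2] leaf, test {P0(miss), P8(miss)}
      N12 x:[25,32] y:[55/2,30] z:[17,32] -> hit [55/2,30] leaf, test {P3@t=29, P10(miss)}

order=[0, 6, 9, 14, 1, 11, 8, 3, 2, 5, 7, 4, 12]  |boxes|=13  |leaves|=4  hit=P11

== RESULT ==
[0, 6, 9, 14, 1, 11, 8, 3, 2, 5, 7, 4, 12]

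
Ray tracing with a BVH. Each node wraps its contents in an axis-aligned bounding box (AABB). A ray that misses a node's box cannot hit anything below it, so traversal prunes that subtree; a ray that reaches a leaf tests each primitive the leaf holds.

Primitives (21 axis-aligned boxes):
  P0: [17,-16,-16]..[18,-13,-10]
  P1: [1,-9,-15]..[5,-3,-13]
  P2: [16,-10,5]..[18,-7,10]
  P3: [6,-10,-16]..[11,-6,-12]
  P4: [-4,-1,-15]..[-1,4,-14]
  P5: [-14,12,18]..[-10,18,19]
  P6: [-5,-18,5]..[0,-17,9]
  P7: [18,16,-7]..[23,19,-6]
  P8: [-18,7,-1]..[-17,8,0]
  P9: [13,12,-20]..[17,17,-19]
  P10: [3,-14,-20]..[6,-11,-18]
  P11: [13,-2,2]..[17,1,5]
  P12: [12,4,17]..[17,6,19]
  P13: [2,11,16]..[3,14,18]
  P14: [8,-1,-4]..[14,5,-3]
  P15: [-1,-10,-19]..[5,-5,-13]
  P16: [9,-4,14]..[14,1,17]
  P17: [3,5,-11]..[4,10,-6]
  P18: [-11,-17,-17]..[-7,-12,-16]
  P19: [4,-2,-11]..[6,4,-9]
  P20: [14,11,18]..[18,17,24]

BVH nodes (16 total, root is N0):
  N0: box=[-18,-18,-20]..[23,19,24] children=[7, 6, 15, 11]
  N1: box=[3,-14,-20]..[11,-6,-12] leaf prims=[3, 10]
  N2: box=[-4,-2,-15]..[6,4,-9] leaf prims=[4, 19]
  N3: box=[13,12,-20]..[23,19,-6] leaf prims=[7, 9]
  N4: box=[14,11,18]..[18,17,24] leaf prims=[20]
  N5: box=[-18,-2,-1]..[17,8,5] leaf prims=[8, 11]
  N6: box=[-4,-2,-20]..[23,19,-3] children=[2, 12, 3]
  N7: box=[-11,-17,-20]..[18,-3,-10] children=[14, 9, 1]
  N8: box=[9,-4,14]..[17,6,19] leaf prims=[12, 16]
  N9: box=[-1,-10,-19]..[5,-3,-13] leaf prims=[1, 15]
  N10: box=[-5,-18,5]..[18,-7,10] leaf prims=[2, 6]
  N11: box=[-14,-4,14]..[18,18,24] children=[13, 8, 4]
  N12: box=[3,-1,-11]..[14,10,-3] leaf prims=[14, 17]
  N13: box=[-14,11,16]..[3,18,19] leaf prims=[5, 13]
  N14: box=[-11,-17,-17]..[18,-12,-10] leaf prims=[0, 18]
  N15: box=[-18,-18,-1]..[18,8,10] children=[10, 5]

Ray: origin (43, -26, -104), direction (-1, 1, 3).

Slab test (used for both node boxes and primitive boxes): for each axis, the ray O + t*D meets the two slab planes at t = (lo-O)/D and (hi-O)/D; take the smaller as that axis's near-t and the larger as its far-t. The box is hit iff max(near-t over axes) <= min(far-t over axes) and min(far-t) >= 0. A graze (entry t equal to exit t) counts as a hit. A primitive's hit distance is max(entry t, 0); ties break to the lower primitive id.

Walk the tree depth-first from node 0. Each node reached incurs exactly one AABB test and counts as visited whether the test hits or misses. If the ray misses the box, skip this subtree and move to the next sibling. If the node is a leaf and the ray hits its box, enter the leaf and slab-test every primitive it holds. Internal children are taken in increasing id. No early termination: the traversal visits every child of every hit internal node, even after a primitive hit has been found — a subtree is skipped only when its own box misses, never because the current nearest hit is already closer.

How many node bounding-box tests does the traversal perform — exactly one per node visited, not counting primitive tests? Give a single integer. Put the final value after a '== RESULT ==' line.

Trace the traversal:
N0 x:[20,61] y:[8,45] z:[28,128/3] -> hit [28,128/3], descend [6, 7, 11, 15]
  N6 x:[20,47] y:[24,45] z:[28,101/3] -> hit [28,101/3], descend [2, 3, 12]
    N2 x:[37,47] y:[24,30] z:[89/3,95/3] -> miss, prune
    N3 x:[20,30] y:[38,45] z:[28,98/3] -> miss, prune
    N12 x:[29,40] y:[25,36] z:[31,101/3] -> hit [31,101/3] leaf, test {P14(miss), P17(miss)}
  N7 x:[25,54] y:[9,23] z:[28,94/3] -> miss, prune
  N11 x:[25,57] y:[22,44] z:[118/3,128/3] -> hit [118/3,128/3], descend [4, 8, 13]
    N4 x:[25,29] y:[37,43] z:[122/3,128/3] -> miss, prune
    N8 x:[26,34] y:[22,32] z:[118/3,41] -> miss, prune
    N13 x:[40,57] y:[37,44] z:[40,41] -> hit [40,41] leaf, test {P5(miss), P13@t=40}
  N15 x:[25,61] y:[8,34] z:[103/3,38] -> miss, prune

Summary -> nodes [0, 6, 2, 3, 12, 7, 11, 4, 8, 13, 15]; box-tests=11; leaf-entries=2; first=P13

== RESULT ==
11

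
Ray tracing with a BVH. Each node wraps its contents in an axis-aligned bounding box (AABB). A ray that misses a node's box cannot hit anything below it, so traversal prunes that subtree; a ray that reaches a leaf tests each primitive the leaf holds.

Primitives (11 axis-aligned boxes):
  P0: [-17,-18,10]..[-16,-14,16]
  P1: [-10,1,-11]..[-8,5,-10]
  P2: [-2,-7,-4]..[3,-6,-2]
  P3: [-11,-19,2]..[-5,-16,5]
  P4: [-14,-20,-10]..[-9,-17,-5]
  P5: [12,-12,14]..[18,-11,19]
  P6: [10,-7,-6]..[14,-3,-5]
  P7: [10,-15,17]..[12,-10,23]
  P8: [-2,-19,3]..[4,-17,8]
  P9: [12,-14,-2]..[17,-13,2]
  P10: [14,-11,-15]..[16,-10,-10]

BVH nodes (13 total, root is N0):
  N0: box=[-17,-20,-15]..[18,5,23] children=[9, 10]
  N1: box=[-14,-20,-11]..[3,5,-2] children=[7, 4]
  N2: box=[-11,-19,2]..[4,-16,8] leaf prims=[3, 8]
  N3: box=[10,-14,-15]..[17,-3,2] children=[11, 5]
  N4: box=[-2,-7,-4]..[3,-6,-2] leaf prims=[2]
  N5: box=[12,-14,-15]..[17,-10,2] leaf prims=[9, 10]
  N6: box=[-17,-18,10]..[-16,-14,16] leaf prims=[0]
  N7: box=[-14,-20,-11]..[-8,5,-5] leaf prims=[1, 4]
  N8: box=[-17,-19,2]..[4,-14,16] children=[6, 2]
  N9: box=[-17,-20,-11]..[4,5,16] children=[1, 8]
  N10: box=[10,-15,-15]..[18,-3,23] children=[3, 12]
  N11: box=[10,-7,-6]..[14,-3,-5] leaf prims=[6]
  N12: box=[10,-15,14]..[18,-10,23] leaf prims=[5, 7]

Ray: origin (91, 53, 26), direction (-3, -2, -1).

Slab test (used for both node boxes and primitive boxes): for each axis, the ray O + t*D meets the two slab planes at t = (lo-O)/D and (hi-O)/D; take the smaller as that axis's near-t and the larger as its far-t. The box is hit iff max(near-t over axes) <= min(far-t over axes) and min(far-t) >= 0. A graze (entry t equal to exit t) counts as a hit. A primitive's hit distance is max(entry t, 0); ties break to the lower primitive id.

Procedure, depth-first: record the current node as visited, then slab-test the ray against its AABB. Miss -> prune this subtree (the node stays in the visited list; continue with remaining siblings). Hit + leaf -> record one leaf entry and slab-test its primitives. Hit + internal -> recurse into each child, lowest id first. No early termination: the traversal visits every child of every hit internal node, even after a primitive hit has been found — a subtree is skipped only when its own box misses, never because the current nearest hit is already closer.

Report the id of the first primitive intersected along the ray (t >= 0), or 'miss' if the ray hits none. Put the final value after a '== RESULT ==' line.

Traverse from the root:
N0 x:[73/3,36] y:[24,73/2] z:[3,41] -> hit [73/3,36], descend [9, 10]
  N9 x:[29,36] y:[24,73/2] z:[10,37] -> hit [29,36], descend [1, 8]
    N1 x:[88/3,35] y:[24,73/2] z:[28,37] -> hit [88/3,35], descend [4, 7]
      N4 x:[88/3,31] y:[59/2,30] z:[28,30] -> hit [59/2,30] leaf, test {P2@t=59/2}
      N7 x:[33,35] y:[24,73/2] z:[31,37] -> hit [33,35] leaf, test {P1(miss), P4@t=35}
    N8 x:[29,36] y:[67/2,36] z:[10,24] -> miss, prune
  N10 x:[73/3,27] y:[28,34] z:[3,41] -> miss, prune

Summary -> nodes [0, 9, 1, 4, 7, 8, 10]; box-tests=7; leaf-entries=2; first=P2

== RESULT ==
2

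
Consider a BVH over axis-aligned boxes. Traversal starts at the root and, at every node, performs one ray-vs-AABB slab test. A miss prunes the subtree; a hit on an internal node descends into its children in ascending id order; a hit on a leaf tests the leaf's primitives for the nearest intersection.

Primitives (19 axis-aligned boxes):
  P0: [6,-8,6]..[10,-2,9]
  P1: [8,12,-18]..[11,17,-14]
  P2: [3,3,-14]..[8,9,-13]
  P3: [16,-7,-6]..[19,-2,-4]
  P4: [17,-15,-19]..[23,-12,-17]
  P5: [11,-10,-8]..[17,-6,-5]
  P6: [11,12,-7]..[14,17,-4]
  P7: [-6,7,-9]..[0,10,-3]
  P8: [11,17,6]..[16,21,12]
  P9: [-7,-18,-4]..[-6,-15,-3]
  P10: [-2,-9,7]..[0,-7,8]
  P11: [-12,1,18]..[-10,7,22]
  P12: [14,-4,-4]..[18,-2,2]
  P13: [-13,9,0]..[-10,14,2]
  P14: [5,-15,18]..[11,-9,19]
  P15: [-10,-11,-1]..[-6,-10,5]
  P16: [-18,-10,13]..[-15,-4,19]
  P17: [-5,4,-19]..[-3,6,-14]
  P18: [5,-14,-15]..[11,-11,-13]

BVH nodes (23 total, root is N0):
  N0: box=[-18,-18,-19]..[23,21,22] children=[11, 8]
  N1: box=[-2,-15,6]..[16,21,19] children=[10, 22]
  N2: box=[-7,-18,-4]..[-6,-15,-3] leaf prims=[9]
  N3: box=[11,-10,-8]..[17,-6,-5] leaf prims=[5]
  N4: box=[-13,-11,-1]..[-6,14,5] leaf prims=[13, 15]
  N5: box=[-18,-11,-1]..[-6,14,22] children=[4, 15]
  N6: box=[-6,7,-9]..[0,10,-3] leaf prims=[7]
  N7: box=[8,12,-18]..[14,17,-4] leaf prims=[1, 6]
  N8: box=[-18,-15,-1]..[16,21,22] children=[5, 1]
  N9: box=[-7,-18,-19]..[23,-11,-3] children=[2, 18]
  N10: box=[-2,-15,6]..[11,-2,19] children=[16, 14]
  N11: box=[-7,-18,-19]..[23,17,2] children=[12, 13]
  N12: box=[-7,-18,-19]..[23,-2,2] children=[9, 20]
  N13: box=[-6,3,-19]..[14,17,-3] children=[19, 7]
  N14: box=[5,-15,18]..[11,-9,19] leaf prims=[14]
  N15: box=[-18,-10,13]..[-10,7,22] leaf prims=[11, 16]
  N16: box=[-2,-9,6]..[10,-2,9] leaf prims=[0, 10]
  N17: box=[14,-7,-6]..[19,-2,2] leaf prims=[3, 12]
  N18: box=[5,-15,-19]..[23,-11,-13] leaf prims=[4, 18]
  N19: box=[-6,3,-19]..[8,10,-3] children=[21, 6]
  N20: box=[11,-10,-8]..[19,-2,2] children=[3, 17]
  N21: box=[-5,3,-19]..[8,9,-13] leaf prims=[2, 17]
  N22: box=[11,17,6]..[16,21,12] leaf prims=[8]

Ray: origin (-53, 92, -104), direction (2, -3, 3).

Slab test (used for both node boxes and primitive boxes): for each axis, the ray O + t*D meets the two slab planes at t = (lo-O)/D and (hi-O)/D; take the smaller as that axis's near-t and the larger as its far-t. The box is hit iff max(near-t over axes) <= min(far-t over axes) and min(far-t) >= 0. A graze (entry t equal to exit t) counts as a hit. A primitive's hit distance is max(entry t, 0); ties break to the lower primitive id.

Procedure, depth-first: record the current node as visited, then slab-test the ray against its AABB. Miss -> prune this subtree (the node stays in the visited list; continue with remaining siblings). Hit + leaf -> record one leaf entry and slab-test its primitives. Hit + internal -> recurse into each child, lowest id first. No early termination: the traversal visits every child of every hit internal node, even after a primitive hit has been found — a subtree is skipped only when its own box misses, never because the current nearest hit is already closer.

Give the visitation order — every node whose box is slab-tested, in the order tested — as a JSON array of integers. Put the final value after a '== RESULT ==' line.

Traverse from the root:
N0 x:[35/2,38] y:[71/3,110/3] z:[85/3,42] -> hit [85/3,110/3], descend [8, 11]
  N8 x:[35/2,69/2] y:[71/3,107/3] z:[103/3,42] -> hit [103/3,69/2], descend [1, 5]
    N1 x:[51/2,69/2] y:[71/3,107/3] z:[110/3,41] -> miss, prune
    N5 x:[35/2,47/2] y:[26,103/3] z:[103/3,42] -> miss, prune
  N11 x:[23,38] y:[25,110/3] z:[85/3,106/3] -> hit [85/3,106/3], descend [12, 13]
    N12 x:[23,38] y:[94/3,110/3] z:[85/3,106/3] -> hit [94/3,106/3], descend [9, 20]
      N9 x:[23,38] y:[103/3,110/3] z:[85/3,101/3] -> miss, prune
      N20 x:[32,36] y:[94/3,34] z:[32,106/3] -> hit [32,34], descend [3, 17]
        N3 x:[32,35] y:[98/3,34] z:[32,33] -> hit [98/3,33] leaf, test {P5@t=98/3}
        N17 x:[67/2,36] y:[94/3,33] z:[98/3,106/3] -> miss, prune
    N13 x:[47/2,67/2] y:[25,89/3] z:[85/3,101/3] -> hit [85/3,89/3], descend [7, 19]
      N7 x:[61/2,67/2] y:[25,80/3] z:[86/3,100/3] -> miss, prune
      N19 x:[47/2,61/2] y:[82/3,89/3] z:[85/3,101/3] -> hit [85/3,89/3], descend [6, 21]
        N6 x:[47/2,53/2] y:[82/3,85/3] z:[95/3,101/3] -> miss, prune
        N21 x:[24,61/2] y:[83/3,89/3] z:[85/3,91/3] -> hit [85/3,89/3] leaf, test {P2(miss), P17(miss)}

Summary -> nodes [0, 8, 1, 5, 11, 12, 9, 20, 3, 17, 13, 7, 19, 6, 21]; box-tests=15; leaf-entries=2; first=P5

== RESULT ==
[0, 8, 1, 5, 11, 12, 9, 20, 3, 17, 13, 7, 19, 6, 21]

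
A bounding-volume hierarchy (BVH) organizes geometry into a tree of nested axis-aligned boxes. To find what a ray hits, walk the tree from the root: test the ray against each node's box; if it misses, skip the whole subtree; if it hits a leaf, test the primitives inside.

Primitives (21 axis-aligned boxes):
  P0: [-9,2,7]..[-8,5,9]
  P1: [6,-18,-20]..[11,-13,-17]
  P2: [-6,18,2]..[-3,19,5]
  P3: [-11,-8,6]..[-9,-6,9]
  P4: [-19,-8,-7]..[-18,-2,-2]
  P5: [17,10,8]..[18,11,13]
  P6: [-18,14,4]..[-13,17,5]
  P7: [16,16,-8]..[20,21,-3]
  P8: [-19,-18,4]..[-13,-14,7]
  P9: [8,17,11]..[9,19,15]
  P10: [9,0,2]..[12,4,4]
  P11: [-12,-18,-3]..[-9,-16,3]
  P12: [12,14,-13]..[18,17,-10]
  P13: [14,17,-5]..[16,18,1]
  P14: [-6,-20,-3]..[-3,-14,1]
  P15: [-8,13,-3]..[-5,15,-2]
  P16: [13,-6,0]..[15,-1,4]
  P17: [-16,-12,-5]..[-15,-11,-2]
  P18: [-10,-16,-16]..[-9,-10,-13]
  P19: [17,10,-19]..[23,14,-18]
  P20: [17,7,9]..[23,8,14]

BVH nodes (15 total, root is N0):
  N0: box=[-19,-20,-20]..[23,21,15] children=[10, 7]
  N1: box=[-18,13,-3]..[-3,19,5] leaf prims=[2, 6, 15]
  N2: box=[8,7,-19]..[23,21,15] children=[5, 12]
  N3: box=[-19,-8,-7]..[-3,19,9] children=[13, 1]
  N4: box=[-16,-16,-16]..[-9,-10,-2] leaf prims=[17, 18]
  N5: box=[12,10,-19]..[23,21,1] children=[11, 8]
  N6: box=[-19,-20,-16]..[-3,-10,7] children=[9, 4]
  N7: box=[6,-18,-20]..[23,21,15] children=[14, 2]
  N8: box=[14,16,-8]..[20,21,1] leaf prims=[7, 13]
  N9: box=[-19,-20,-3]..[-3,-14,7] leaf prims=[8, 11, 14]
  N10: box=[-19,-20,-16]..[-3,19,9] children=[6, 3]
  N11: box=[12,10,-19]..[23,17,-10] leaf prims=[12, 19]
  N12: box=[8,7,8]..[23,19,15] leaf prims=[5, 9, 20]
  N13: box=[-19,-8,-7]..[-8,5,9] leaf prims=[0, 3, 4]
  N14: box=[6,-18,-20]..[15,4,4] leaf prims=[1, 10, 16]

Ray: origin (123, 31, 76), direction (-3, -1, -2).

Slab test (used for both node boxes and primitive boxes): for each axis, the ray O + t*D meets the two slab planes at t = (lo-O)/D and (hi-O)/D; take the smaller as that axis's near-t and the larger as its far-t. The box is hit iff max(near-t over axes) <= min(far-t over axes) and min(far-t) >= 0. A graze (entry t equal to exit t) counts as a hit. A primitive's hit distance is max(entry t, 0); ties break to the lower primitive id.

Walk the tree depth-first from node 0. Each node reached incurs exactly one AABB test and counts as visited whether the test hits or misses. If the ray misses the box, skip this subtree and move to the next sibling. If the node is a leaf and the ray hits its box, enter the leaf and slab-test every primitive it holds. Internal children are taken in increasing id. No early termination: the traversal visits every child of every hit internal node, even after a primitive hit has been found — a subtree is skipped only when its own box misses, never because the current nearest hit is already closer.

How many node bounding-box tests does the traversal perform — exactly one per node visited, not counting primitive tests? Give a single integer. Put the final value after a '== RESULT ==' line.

Traverse from the root:
N0 x:[100/3,142/3] y:[10,51] z:[61/2,48] -> hit [100/3,142/3], descend [7, 10]
  N7 x:[100/3,39] y:[10,49] z:[61/2,48] -> hit [100/3,39], descend [2, 14]
    N2 x:[100/3,115/3] y:[10,24] z:[61/2,95/2] -> miss, prune
    N14 x:[36,39] y:[27,49] z:[36,48] -> hit [36,39] leaf, test {P1(miss), P10(miss), P16@t=36}
  N10 x:[42,142/3] y:[12,51] z:[67/2,46] -> hit [42,46], descend [3, 6]
    N3 x:[42,142/3] y:[12,39] z:[67/2,83/2] -> miss, prune
    N6 x:[42,142/3] y:[41,51] z:[69/2,46] -> hit [42,46], descend [4, 9]
      N4 x:[44,139/3] y:[41,47] z:[39,46] -> hit [44,46] leaf, test {P17(miss), P18(miss)}
      N9 x:[42,142/3] y:[45,51] z:[69/2,79/2] -> miss, prune

Visited [0, 7, 2, 14, 10, 3, 6, 4, 9]. Tests: 9 box, 2 leaf. Nearest: P16.

== RESULT ==
9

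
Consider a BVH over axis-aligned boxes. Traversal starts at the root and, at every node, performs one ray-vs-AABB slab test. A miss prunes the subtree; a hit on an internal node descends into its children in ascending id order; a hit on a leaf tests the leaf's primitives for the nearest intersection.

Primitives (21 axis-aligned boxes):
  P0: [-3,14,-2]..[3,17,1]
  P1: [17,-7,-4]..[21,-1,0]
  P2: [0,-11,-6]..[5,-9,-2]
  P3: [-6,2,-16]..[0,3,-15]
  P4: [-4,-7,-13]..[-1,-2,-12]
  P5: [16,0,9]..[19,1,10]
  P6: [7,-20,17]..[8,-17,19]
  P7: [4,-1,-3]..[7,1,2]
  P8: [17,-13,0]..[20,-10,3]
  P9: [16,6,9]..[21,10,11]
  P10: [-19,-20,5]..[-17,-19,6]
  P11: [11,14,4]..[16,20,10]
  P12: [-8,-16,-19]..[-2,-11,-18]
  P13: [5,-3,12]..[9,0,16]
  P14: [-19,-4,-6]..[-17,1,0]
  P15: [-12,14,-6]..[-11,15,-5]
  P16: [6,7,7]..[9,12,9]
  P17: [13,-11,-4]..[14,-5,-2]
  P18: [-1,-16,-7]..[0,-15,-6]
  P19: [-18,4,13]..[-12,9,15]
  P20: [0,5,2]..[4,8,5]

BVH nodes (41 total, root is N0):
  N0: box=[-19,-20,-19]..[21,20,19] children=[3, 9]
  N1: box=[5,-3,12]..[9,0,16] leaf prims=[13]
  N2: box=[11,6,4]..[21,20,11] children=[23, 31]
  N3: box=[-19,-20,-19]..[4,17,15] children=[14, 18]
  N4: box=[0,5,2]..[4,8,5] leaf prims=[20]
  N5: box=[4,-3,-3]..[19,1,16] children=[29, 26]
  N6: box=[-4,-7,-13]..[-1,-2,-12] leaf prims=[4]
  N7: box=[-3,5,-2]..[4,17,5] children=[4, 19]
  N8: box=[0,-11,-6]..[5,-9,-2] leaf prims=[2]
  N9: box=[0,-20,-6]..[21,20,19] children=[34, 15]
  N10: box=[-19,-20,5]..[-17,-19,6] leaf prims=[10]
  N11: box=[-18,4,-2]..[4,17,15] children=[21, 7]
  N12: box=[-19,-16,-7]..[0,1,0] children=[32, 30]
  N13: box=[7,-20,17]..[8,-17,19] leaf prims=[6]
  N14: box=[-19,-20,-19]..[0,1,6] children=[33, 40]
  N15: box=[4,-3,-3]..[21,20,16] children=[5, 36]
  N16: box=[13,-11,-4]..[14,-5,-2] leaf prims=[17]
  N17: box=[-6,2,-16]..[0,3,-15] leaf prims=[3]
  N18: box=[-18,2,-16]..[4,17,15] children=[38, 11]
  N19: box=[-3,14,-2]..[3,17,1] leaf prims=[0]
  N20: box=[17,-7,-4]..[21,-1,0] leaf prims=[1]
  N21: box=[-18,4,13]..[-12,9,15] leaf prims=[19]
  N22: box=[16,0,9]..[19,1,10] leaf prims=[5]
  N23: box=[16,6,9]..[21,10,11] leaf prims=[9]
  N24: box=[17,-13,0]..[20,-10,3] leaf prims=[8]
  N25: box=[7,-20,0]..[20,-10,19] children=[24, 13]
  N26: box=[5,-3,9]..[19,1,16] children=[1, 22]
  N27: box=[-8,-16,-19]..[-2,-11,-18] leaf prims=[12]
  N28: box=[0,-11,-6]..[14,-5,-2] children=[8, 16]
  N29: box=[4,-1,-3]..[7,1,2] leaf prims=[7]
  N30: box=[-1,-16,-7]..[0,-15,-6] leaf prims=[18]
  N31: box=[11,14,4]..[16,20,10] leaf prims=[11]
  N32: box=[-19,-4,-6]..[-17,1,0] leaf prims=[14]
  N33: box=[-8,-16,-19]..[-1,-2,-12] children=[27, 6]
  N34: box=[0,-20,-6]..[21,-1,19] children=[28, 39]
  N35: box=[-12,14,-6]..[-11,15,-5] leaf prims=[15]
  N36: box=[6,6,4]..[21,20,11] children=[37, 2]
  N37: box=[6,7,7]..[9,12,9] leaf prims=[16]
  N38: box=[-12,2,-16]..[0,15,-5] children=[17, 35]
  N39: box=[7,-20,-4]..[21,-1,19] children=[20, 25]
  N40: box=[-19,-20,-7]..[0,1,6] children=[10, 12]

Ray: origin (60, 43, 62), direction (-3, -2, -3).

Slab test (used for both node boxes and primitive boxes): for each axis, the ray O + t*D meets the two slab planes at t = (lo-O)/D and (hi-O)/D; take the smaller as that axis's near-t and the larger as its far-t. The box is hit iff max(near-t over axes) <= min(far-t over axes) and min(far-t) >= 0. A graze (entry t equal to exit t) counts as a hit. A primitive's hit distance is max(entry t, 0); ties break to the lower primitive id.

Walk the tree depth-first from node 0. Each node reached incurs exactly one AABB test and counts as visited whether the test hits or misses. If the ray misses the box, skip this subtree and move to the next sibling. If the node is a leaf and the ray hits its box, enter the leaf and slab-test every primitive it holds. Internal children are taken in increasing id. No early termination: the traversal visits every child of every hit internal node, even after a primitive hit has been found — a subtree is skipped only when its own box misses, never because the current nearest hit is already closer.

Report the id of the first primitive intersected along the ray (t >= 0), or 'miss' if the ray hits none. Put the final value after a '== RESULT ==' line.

Traverse from the root:
N0 x:[13,79/3] y:[23/2,63/2] z:[43/3,27] -> hit [43/3,79/3], descend [3, 9]
  N3 x:[56/3,79/3] y:[13,63/2] z:[47/3,27] -> hit [56/3,79/3], descend [14, 18]
    N14 x:[20,79/3] y:[21,63/2] z:[56/3,27] -> hit [21,79/3], descend [33, 40]
      N33 x:[61/3,68/3] y:[45/2,59/2] z:[74/3,27] -> miss, prune
      N40 x:[20,79/3] y:[21,63/2] z:[56/3,23] -> hit [21,23], descend [10, 12]
        N10 x:[77/3,79/3] y:[31,63/2] z:[56/3,19] -> miss, prune
        N12 x:[20,79/3] y:[21,59/2] z:[62/3,23] -> hit [21,23], descend [30, 32]
          N30 x:[20,61/3] y:[29,59/2] z:[68/3,23] -> miss, prune
          N32 x:[77/3,79/3] y:[21,47/2] z:[62/3,68/3] -> miss, prune
    N18 x:[56/3,26] y:[13,41/2] z:[47/3,26] -> hit [56/3,41/2], descend [11, 38]
      N11 x:[56/3,26] y:[13,39/2] z:[47/3,64/3] -> hit [56/3,39/2], descend [7, 21]
        N7 x:[56/3,21] y:[13,19] z:[19,64/3] -> hit [19,19], descend [4, 19]
          N4 x:[56/3,20] y:[35/2,19] z:[19,20] -> hit [19,19] leaf, test {P20@t=19}
          N19 x:[19,21] y:[13,29/2] z:[61/3,64/3] -> miss, prune
        N21 x:[24,26] y:[17,39/2] z:[47/3,49/3] -> miss, prune
      N38 x:[20,24] y:[14,41/2] z:[67/3,26] -> miss, prune
  N9 x:[13,20] y:[23/2,63/2] z:[43/3,68/3] -> hit [43/3,20], descend [15, 34]
    N15 x:[13,56/3] y:[23/2,23] z:[46/3,65/3] -> hit [46/3,56/3], descend [5, 36]
      N5 x:[41/3,56/3] y:[21,23] z:[46/3,65/3] -> miss, prune
      N36 x:[13,18] y:[23/2,37/2] z:[17,58/3] -> hit [17,18], descend [2, 37]
        N2 x:[13,49/3] y:[23/2,37/2] z:[17,58/3] -> miss, prune
        N37 x:[17,18] y:[31/2,18] z:[53/3,55/3] -> hit [53/3,18] leaf, test {P16@t=53/3}
    N34 x:[13,20] y:[22,63/2] z:[43/3,68/3] -> miss, prune

Summary -> nodes [0, 3, 14, 33, 40, 10, 12, 30, 32, 18, 11, 7, 4, 19, 21, 38, 9, 15, 5, 36, 2, 37, 34]; box-tests=23; leaf-entries=2; first=P16

== RESULT ==
16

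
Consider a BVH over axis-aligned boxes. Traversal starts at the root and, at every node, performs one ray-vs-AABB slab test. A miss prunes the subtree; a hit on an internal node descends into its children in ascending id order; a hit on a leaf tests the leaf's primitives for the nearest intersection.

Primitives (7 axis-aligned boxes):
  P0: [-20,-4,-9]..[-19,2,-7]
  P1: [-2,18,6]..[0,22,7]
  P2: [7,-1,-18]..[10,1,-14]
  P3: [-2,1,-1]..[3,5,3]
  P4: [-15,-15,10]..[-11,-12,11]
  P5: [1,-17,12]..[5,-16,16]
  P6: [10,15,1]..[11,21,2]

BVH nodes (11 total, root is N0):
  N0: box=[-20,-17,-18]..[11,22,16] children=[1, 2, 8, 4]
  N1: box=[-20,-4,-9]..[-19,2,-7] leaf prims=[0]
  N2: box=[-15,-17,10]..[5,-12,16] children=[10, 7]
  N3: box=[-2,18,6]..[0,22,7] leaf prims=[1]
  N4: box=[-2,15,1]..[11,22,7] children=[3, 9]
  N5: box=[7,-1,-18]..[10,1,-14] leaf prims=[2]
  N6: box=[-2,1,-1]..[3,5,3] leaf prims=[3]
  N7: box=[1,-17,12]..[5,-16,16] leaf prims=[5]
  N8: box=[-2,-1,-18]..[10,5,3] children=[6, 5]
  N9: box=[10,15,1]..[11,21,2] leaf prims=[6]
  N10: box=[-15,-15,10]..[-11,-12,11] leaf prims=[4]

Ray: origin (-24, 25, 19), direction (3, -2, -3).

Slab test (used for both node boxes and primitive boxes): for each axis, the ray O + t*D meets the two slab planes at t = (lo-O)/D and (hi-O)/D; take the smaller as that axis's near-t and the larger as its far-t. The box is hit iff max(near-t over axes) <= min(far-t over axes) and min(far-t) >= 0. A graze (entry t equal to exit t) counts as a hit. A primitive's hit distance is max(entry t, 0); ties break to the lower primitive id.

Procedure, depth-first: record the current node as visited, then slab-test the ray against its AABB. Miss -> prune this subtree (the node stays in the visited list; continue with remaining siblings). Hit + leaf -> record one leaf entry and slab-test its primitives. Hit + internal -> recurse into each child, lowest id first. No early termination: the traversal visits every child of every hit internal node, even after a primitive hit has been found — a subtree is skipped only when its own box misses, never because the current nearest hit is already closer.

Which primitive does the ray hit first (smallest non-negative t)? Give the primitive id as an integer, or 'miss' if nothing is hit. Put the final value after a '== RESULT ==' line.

Traverse from the root:
N0 x:[4/3,35/3] y:[3/2,21] z:[1,37/3] -> hit [3/2,35/3], descend [1, 2, 4, 8]
  N1 x:[4/3,5/3] y:[23/2,29/2] z:[26/3,28/3] -> miss, prune
  N2 x:[3,29/3] y:[37/2,21] z:[1,3] -> miss, prune
  N4 x:[22/3,35/3] y:[3/2,5] z:[4,6] -> miss, prune
  N8 x:[22/3,34/3] y:[10,13] z:[16/3,37/3] -> hit [10,34/3], descend [5, 6]
    N5 x:[31/3,34/3] y:[12,13] z:[11,37/3] -> miss, prune
    N6 x:[22/3,9] y:[10,12] z:[16/3,20/3] -> miss, prune

Visited [0, 1, 2, 4, 8, 5, 6]. Tests: 7 box, 0 leaf. Nearest: miss.

== RESULT ==
miss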